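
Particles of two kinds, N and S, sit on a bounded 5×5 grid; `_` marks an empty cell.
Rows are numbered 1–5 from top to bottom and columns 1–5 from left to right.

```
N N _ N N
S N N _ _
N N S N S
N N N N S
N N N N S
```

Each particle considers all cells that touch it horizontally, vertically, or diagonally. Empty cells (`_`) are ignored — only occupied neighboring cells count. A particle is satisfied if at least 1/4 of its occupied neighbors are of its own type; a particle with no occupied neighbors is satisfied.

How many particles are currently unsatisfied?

Row 1: (1,1)N 2/3 satisfied · (1,2)N 3/4 satisfied · (1,4)N 2/2 satisfied · (1,5)N 1/1 satisfied
Row 2: (2,1)S 0/5 not · (2,2)N 5/7 satisfied · (2,3)N 5/6 satisfied
Row 3: (3,1)N 4/5 satisfied · (3,2)N 6/8 satisfied · (3,3)S 0/7 not · (3,4)N 3/6 satisfied · (3,5)S 1/3 satisfied
Row 4: (4,1)N 5/5 satisfied · (4,2)N 7/8 satisfied · (4,3)N 7/8 satisfied · (4,4)N 4/8 satisfied · (4,5)S 2/5 satisfied
Row 5: (5,1)N 3/3 satisfied · (5,2)N 5/5 satisfied · (5,3)N 5/5 satisfied · (5,4)N 3/5 satisfied · (5,5)S 1/3 satisfied
Unsatisfied: (2,1), (3,3) — 2 in total.

2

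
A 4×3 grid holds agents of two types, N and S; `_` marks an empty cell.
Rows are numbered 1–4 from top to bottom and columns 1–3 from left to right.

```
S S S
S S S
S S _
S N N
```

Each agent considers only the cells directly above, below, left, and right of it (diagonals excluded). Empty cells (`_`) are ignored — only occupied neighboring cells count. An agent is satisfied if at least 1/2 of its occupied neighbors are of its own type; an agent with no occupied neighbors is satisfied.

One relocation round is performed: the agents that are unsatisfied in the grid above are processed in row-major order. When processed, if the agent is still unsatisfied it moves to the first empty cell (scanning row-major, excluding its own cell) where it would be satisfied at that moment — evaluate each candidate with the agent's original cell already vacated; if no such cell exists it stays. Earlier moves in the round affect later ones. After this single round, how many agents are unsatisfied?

Initially unsatisfied (in order): (4,2).
  (4,2): no empty cell satisfies it; stays.
Resulting grid:
S S S
S S S
S S _
S N N
Unsatisfied now: (4,2).

1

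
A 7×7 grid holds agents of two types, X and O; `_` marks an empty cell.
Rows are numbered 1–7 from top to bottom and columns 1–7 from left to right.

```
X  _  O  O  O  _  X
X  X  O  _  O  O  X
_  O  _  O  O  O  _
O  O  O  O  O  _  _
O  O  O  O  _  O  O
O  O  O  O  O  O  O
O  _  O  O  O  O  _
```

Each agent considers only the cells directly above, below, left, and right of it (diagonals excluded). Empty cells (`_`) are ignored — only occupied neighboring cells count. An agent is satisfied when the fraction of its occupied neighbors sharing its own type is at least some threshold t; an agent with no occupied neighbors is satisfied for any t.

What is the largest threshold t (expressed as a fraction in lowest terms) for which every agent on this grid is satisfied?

Row 1: (1,1)X 1/1 · (1,3)O 2/2 · (1,4)O 2/2 · (1,5)O 2/2 · (1,7)X 1/1
Row 2: (2,1)X 2/2 · (2,2)X 1/3 · (2,3)O 1/2 · (2,5)O 3/3 · (2,6)O 2/3 · (2,7)X 1/2
Row 3: (3,2)O 1/2 · (3,4)O 2/2 · (3,5)O 4/4 · (3,6)O 2/2
Row 4: (4,1)O 2/2 · (4,2)O 4/4 · (4,3)O 3/3 · (4,4)O 4/4 · (4,5)O 2/2
Row 5: (5,1)O 3/3 · (5,2)O 4/4 · (5,3)O 4/4 · (5,4)O 3/3 · (5,6)O 2/2 · (5,7)O 2/2
Row 6: (6,1)O 3/3 · (6,2)O 3/3 · (6,3)O 4/4 · (6,4)O 4/4 · (6,5)O 3/3 · (6,6)O 4/4 · (6,7)O 2/2
Row 7: (7,1)O 1/1 · (7,3)O 2/2 · (7,4)O 3/3 · (7,5)O 3/3 · (7,6)O 2/2
The smallest same-type fraction is 1/3 at (2,2), which reduces to 1/3. Any threshold above that leaves this agent unsatisfied.

1/3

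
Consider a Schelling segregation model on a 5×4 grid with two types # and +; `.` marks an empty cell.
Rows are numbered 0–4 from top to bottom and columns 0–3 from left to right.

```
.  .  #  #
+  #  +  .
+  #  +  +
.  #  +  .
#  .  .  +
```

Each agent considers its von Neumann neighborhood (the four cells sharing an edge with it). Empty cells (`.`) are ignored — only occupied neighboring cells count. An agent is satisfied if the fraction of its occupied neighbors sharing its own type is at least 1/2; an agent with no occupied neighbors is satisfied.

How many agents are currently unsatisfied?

2

(0,2)# 1/2 ok
(0,3)# 1/1 ok
(1,0)+ 1/2 ok
(1,1)# 1/3 unhappy
(1,2)+ 1/3 unhappy
(2,0)+ 1/2 ok
(2,1)# 2/4 ok
(2,2)+ 3/4 ok
(2,3)+ 1/1 ok
(3,1)# 1/2 ok
(3,2)+ 1/2 ok
(4,0)# 0/0 ok
(4,3)+ 0/0 ok
Unsatisfied: (1,1), (1,2) — 2 in total.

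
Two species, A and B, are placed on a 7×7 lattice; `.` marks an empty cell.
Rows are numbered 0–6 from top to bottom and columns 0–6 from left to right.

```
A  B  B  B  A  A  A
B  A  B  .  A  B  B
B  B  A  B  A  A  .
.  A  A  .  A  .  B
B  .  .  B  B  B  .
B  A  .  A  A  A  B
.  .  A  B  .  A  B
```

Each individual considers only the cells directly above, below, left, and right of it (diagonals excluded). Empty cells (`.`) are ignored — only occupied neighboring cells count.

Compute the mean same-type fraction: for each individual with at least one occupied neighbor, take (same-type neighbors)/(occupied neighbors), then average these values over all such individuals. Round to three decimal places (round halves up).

Row 0: (0,0)A 0/2 · (0,1)B 1/3 · (0,2)B 3/3 · (0,3)B 1/2 · (0,4)A 2/3 · (0,5)A 2/3 · (0,6)A 1/2
Row 1: (1,0)B 1/3 · (1,1)A 0/4 · (1,2)B 1/3 · (1,4)A 2/3 · (1,5)B 1/4 · (1,6)B 1/2
Row 2: (2,0)B 2/2 · (2,1)B 1/4 · (2,2)A 1/4 · (2,3)B 0/2 · (2,4)A 3/4 · (2,5)A 1/2
Row 3: (3,1)A 1/2 · (3,2)A 2/2 · (3,4)A 1/2 · (3,6)B — no occupied neighbors
Row 4: (4,0)B 1/1 · (4,3)B 1/2 · (4,4)B 2/4 · (4,5)B 1/2
Row 5: (5,0)B 1/2 · (5,1)A 0/1 · (5,3)A 1/3 · (5,4)A 2/3 · (5,5)A 2/4 · (5,6)B 1/2
Row 6: (6,2)A 0/1 · (6,3)B 0/2 · (6,5)A 1/2 · (6,6)B 1/2
Sum over 36 individuals: 0/2 + 1/3 + 3/3 + 1/2 + 2/3 + 2/3 + 1/2 + 1/3 + 0/4 + 1/3 + 2/3 + 1/4 + 1/2 + 2/2 + 1/4 + 1/4 + 0/2 + 3/4 + 1/2 + 1/2 + 2/2 + 1/2 + 1/1 + 1/2 + 2/4 + 1/2 + 1/2 + 0/1 + 1/3 + 2/3 + 2/4 + 1/2 + 0/1 + 0/2 + 1/2 + 1/2 = 33/2; mean = 33/2 ÷ 36 = 11/24 = 0.458333… → 0.458.

0.458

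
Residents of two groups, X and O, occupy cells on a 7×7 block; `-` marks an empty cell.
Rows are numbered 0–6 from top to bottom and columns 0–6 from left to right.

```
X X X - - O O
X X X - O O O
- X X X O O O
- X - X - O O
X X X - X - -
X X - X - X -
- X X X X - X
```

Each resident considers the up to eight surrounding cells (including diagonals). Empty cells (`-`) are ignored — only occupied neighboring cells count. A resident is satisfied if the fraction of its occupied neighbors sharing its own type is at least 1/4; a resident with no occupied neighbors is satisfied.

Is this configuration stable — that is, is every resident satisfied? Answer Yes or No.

(0,0)X 3/3 satisfied
(0,1)X 5/5 satisfied
(0,2)X 3/3 satisfied
(0,5)O 4/4 satisfied
(0,6)O 3/3 satisfied
(1,0)X 4/4 satisfied
(1,1)X 7/7 satisfied
(1,2)X 6/6 satisfied
(1,4)O 4/5 satisfied
(1,5)O 7/7 satisfied
(1,6)O 5/5 satisfied
(2,1)X 5/5 satisfied
(2,2)X 6/6 satisfied
(2,3)X 3/5 satisfied
(2,4)O 4/6 satisfied
(2,5)O 7/7 satisfied
(2,6)O 5/5 satisfied
(3,1)X 5/5 satisfied
(3,3)X 4/5 satisfied
(3,5)O 4/5 satisfied
(3,6)O 3/3 satisfied
(4,0)X 4/4 satisfied
(4,1)X 5/5 satisfied
(4,2)X 5/5 satisfied
(4,4)X 3/4 satisfied
(5,0)X 4/4 satisfied
(5,1)X 6/6 satisfied
(5,3)X 5/5 satisfied
(5,5)X 3/3 satisfied
(6,1)X 3/3 satisfied
(6,2)X 4/4 satisfied
(6,3)X 3/3 satisfied
(6,4)X 3/3 satisfied
(6,6)X 1/1 satisfied
All meet the threshold, so the configuration is stable.

Yes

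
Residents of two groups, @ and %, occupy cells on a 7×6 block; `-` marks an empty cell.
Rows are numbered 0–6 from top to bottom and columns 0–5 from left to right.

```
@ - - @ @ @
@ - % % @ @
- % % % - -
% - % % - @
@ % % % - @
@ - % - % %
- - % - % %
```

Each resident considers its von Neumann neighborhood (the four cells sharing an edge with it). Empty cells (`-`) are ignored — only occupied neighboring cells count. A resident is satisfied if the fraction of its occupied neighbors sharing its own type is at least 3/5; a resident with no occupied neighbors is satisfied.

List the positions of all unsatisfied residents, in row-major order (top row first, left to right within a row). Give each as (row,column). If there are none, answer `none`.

(0,0)@ 1/1 ✓
(0,3)@ 1/2 ✗
(0,4)@ 3/3 ✓
(0,5)@ 2/2 ✓
(1,0)@ 1/1 ✓
(1,2)% 2/2 ✓
(1,3)% 2/4 ✗
(1,4)@ 2/3 ✓
(1,5)@ 2/2 ✓
(2,1)% 1/1 ✓
(2,2)% 4/4 ✓
(2,3)% 3/3 ✓
(3,0)% 0/1 ✗
(3,2)% 3/3 ✓
(3,3)% 3/3 ✓
(3,5)@ 1/1 ✓
(4,0)@ 1/3 ✗
(4,1)% 1/2 ✗
(4,2)% 4/4 ✓
(4,3)% 2/2 ✓
(4,5)@ 1/2 ✗
(5,0)@ 1/1 ✓
(5,2)% 2/2 ✓
(5,4)% 2/2 ✓
(5,5)% 2/3 ✓
(6,2)% 1/1 ✓
(6,4)% 2/2 ✓
(6,5)% 2/2 ✓

(0,3), (1,3), (3,0), (4,0), (4,1), (4,5)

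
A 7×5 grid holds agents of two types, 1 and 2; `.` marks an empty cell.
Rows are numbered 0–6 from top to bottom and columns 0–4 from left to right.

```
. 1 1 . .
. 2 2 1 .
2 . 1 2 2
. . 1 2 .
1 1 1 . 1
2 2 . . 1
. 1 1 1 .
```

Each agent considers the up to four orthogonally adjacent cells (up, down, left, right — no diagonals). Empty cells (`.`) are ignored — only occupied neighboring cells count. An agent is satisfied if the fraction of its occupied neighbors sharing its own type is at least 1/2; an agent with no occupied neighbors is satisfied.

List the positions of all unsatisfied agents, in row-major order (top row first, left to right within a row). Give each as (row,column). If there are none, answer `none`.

(1,2), (1,3), (2,2), (5,1)

Row 0: (0,1)1 1/2 satisfied · (0,2)1 1/2 satisfied
Row 1: (1,1)2 1/2 satisfied · (1,2)2 1/4 not · (1,3)1 0/2 not
Row 2: (2,0)2 0/0 satisfied · (2,2)1 1/3 not · (2,3)2 2/4 satisfied · (2,4)2 1/1 satisfied
Row 3: (3,2)1 2/3 satisfied · (3,3)2 1/2 satisfied
Row 4: (4,0)1 1/2 satisfied · (4,1)1 2/3 satisfied · (4,2)1 2/2 satisfied · (4,4)1 1/1 satisfied
Row 5: (5,0)2 1/2 satisfied · (5,1)2 1/3 not · (5,4)1 1/1 satisfied
Row 6: (6,1)1 1/2 satisfied · (6,2)1 2/2 satisfied · (6,3)1 1/1 satisfied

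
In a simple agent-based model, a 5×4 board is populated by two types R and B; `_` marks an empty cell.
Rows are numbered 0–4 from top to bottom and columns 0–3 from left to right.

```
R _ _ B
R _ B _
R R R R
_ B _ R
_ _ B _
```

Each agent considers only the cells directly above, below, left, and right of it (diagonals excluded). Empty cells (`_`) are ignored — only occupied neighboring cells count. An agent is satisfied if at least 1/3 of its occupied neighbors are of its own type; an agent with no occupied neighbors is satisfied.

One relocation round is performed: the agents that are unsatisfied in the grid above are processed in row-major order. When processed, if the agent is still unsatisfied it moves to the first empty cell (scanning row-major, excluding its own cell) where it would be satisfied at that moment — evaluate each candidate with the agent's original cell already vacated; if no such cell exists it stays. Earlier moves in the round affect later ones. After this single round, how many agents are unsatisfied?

Initially unsatisfied (in order): (1,2), (3,1).
  (1,2) → (0,2).
  (3,1) → (0,1).
Resulting grid:
R B B B
R _ _ _
R R R R
_ _ _ R
_ _ B _
All satisfied now.

0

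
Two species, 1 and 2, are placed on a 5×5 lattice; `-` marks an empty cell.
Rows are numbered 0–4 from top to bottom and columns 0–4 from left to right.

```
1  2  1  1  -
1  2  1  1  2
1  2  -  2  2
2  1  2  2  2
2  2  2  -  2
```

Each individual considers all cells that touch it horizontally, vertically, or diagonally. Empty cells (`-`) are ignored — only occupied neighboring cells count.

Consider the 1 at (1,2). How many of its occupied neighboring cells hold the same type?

3

Occupied neighbors of (1,2): (0,1)=2, (0,2)=1, (0,3)=1, (1,1)=2, (1,3)=1, (2,1)=2, (2,3)=2.
Same type (1): 3 of 7.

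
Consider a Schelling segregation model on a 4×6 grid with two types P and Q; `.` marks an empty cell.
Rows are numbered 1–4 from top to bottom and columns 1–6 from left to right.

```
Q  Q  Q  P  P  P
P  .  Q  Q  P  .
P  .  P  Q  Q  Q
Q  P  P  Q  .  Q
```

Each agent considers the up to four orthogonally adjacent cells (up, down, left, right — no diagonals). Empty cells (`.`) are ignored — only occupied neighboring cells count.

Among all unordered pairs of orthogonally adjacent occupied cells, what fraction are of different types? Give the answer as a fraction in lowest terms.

2/5

Scan each occupied cell's neighbors to the right and below so each pair is counted once.
From row 1: 3 unlike of 9 pairs (running 3/9).
From row 2: 3 unlike of 6 pairs (running 6/15).
From row 3: 2 unlike of 7 pairs (running 8/22).
From row 4: 2 unlike of 3 pairs (running 10/25).
Total adjacent occupied pairs: 25; unlike-type pairs: 10.
10/25 reduces to 2/5.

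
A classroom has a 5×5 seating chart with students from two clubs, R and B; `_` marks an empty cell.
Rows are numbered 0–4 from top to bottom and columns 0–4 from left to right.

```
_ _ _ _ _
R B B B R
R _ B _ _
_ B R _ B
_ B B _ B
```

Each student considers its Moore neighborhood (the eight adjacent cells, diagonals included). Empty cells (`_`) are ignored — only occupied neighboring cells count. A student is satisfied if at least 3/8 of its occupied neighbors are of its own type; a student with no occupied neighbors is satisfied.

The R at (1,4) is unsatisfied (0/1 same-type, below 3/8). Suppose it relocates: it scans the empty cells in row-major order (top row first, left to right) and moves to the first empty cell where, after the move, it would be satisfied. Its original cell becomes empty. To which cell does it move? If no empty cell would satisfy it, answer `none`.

Vacating (1,4). Empty cells in order:
  (0,0): 1/2 same-type → satisfied — stop here.

(0,0)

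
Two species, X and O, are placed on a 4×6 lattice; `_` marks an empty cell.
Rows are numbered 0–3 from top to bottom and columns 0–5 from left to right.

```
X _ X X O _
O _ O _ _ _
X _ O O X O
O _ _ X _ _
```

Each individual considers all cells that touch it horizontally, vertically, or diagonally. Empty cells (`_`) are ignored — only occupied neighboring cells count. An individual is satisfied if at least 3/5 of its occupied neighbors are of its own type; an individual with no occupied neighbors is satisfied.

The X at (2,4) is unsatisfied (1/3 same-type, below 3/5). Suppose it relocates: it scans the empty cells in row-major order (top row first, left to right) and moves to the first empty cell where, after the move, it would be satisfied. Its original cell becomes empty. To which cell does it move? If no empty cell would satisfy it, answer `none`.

none

Vacating (2,4). Empty cells in order:
  (0,1): 2/4 same-type → still unsatisfied.
  (0,5): 0/1 same-type → still unsatisfied.
  (1,1): 3/6 same-type → still unsatisfied.
  (1,3): 2/6 same-type → still unsatisfied.
  (1,4): 1/4 same-type → still unsatisfied.
  (1,5): 0/2 same-type → still unsatisfied.
  (2,1): 1/5 same-type → still unsatisfied.
  (3,1): 1/3 same-type → still unsatisfied.
  (3,2): 1/3 same-type → still unsatisfied.
  (3,4): 1/3 same-type → still unsatisfied.
  (3,5): 0/1 same-type → still unsatisfied.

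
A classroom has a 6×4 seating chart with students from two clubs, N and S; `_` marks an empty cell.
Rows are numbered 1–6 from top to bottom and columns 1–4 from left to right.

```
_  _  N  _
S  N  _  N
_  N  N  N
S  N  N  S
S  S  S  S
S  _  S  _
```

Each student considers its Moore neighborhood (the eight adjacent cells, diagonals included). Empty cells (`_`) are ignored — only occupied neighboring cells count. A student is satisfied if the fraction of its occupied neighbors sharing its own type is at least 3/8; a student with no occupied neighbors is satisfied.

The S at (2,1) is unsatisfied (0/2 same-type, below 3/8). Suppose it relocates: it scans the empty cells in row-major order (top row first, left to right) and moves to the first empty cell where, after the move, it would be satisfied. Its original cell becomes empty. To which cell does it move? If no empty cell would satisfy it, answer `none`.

Vacating (2,1). Empty cells in order:
  (1,1): 0/1 same-type → still unsatisfied.
  (1,2): 0/2 same-type → still unsatisfied.
  (1,4): 0/2 same-type → still unsatisfied.
  (2,3): 0/6 same-type → still unsatisfied.
  (3,1): 1/4 same-type → still unsatisfied.
  (6,2): 5/5 same-type → satisfied — stop here.

(6,2)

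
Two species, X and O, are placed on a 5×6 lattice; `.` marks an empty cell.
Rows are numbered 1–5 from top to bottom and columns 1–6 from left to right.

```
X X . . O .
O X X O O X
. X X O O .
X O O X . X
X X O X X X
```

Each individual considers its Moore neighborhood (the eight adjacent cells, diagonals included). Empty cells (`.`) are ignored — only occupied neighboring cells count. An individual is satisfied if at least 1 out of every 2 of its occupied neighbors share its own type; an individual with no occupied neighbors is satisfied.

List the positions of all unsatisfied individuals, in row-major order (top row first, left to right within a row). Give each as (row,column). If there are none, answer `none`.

(1,1)X 2/3 ok
(1,2)X 3/4 ok
(1,5)O 2/3 ok
(2,1)O 0/4 unhappy
(2,2)X 5/6 ok
(2,3)X 4/6 ok
(2,4)O 4/6 ok
(2,5)O 4/5 ok
(2,6)X 0/3 unhappy
(3,2)X 4/7 ok
(3,3)X 4/8 ok
(3,4)O 4/7 ok
(3,5)O 3/6 ok
(4,1)X 3/4 ok
(4,2)O 2/7 unhappy
(4,3)O 3/8 unhappy
(4,4)X 3/7 unhappy
(4,6)X 2/3 ok
(5,1)X 2/3 ok
(5,2)X 2/5 unhappy
(5,3)O 2/5 unhappy
(5,4)X 2/4 ok
(5,5)X 4/4 ok
(5,6)X 2/2 ok

(2,1), (2,6), (4,2), (4,3), (4,4), (5,2), (5,3)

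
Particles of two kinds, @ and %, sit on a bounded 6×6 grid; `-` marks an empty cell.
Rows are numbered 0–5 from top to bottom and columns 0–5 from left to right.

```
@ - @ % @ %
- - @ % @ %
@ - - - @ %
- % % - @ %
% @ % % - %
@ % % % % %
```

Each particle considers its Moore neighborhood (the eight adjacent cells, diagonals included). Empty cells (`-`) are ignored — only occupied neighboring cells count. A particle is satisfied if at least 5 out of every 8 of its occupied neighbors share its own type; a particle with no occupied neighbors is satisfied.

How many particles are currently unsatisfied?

18

(0,0)@ 0/0 satisfied
(0,2)@ 1/3 not
(0,3)% 1/5 not
(0,4)@ 1/5 not
(0,5)% 1/3 not
(1,2)@ 1/3 not
(1,3)% 1/6 not
(1,4)@ 2/7 not
(1,5)% 2/5 not
(2,0)@ 0/1 not
(2,4)@ 2/6 not
(2,5)% 2/5 not
(3,1)% 3/5 not
(3,2)% 3/4 satisfied
(3,4)@ 1/5 not
(3,5)% 2/4 not
(4,0)% 2/4 not
(4,1)@ 1/7 not
(4,2)% 6/7 satisfied
(4,3)% 5/6 satisfied
(4,5)% 3/4 satisfied
(5,0)@ 1/3 not
(5,1)% 3/5 not
(5,2)% 4/5 satisfied
(5,3)% 4/4 satisfied
(5,4)% 4/4 satisfied
(5,5)% 2/2 satisfied
Unsatisfied: (0,2), (0,3), (0,4), (0,5), (1,2), (1,3), (1,4), (1,5), (2,0), (2,4), (2,5), (3,1), (3,4), (3,5), (4,0), (4,1), (5,0), (5,1) — 18 in total.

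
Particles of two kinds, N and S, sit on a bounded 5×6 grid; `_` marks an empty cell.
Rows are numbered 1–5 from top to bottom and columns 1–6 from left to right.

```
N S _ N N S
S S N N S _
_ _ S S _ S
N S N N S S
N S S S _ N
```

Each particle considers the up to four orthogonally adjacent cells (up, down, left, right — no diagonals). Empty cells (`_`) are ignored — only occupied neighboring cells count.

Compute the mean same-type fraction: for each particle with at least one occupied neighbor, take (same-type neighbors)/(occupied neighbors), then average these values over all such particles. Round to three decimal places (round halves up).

(1,1)N 0/2
(1,2)S 1/2
(1,4)N 2/2
(1,5)N 1/3
(1,6)S 0/1
(2,1)S 1/2
(2,2)S 2/3
(2,3)N 1/3
(2,4)N 2/4
(2,5)S 0/2
(3,3)S 1/3
(3,4)S 1/3
(3,6)S 1/1
(4,1)N 1/2
(4,2)S 1/3
(4,3)N 1/4
(4,4)N 1/4
(4,5)S 1/2
(4,6)S 2/3
(5,1)N 1/2
(5,2)S 2/3
(5,3)S 2/3
(5,4)S 1/2
(5,6)N 0/1
Sum over 24 particles: 0/2 + 1/2 + 2/2 + 1/3 + 0/1 + 1/2 + 2/3 + 1/3 + 2/4 + 0/2 + 1/3 + 1/3 + 1/1 + 1/2 + 1/3 + 1/4 + 1/4 + 1/2 + 2/3 + 1/2 + 2/3 + 2/3 + 1/2 + 0/1 = 31/3; mean = 31/3 ÷ 24 = 31/72 = 0.430555… → 0.431.

0.431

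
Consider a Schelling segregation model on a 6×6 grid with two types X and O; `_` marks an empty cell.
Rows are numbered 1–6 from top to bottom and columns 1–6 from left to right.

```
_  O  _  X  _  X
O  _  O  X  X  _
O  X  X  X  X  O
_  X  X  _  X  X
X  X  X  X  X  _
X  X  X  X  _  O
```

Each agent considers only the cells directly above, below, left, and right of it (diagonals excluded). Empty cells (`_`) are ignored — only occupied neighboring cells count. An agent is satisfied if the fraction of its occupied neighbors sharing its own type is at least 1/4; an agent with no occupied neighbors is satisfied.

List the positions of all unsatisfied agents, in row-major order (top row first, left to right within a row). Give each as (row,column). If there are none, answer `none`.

(1,2)O 0/0 satisfied
(1,4)X 1/1 satisfied
(1,6)X 0/0 satisfied
(2,1)O 1/1 satisfied
(2,3)O 0/2 not
(2,4)X 3/4 satisfied
(2,5)X 2/2 satisfied
(3,1)O 1/2 satisfied
(3,2)X 2/3 satisfied
(3,3)X 3/4 satisfied
(3,4)X 3/3 satisfied
(3,5)X 3/4 satisfied
(3,6)O 0/2 not
(4,2)X 3/3 satisfied
(4,3)X 3/3 satisfied
(4,5)X 3/3 satisfied
(4,6)X 1/2 satisfied
(5,1)X 2/2 satisfied
(5,2)X 4/4 satisfied
(5,3)X 4/4 satisfied
(5,4)X 3/3 satisfied
(5,5)X 2/2 satisfied
(6,1)X 2/2 satisfied
(6,2)X 3/3 satisfied
(6,3)X 3/3 satisfied
(6,4)X 2/2 satisfied
(6,6)O 0/0 satisfied

(2,3), (3,6)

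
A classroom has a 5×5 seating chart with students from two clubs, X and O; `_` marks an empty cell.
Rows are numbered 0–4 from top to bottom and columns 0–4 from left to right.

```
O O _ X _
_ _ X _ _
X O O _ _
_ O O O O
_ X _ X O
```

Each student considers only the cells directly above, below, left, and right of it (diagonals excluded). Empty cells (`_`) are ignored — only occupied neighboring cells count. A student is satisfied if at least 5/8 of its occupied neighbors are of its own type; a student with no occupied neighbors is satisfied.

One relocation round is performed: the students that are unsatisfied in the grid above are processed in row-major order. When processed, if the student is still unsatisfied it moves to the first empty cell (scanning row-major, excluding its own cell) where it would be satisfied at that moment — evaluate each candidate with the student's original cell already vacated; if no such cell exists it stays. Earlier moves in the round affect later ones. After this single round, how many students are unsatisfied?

0

Initially unsatisfied (in order): (1,2), (2,0), (4,1), (4,3), (4,4).
  (1,2) → (0,4).
  (2,0) → (1,3).
  (4,1) → (1,4).
  (4,3) → (4,0).
  (4,4): now satisfied by earlier moves; stays.
Resulting grid:
O O _ X X
_ _ _ X X
_ O O _ _
_ O O O O
X _ _ _ O
All satisfied now.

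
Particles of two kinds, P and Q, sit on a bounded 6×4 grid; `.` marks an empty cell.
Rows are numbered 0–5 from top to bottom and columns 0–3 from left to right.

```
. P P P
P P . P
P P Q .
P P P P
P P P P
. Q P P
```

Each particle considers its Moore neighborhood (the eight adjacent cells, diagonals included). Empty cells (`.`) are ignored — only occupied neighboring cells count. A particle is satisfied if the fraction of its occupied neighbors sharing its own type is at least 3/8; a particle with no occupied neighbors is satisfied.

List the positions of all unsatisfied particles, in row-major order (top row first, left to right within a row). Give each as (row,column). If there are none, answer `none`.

(2,2), (5,1)

Row 0: (0,1)P 3/3 ok · (0,2)P 4/4 ok · (0,3)P 2/2 ok
Row 1: (1,0)P 4/4 ok · (1,1)P 5/6 ok · (1,3)P 2/3 ok
Row 2: (2,0)P 5/5 ok · (2,1)P 6/7 ok · (2,2)Q 0/6 unhappy
Row 3: (3,0)P 5/5 ok · (3,1)P 7/8 ok · (3,2)P 6/7 ok · (3,3)P 3/4 ok
Row 4: (4,0)P 3/4 ok · (4,1)P 6/7 ok · (4,2)P 7/8 ok · (4,3)P 5/5 ok
Row 5: (5,1)Q 0/4 unhappy · (5,2)P 4/5 ok · (5,3)P 3/3 ok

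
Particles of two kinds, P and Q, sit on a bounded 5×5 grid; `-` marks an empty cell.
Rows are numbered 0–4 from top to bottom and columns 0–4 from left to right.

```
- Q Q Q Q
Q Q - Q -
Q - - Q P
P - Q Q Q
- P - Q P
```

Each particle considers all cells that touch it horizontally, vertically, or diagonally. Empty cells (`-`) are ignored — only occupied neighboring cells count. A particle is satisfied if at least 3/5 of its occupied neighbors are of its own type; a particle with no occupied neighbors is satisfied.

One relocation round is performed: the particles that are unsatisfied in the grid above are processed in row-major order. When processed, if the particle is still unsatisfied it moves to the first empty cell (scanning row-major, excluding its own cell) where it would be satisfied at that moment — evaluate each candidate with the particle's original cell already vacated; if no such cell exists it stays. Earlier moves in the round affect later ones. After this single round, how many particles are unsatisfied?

Initially unsatisfied (in order): (2,4), (3,0), (4,1), (4,4).
  (2,4) → (4,0).
  (3,0): now satisfied by earlier moves; stays.
  (4,1): now satisfied by earlier moves; stays.
  (4,4) → (3,1).
Resulting grid:
- Q Q Q Q
Q Q - Q -
Q - - Q -
P P Q Q Q
P P - Q -
Unsatisfied now: (2,0).

1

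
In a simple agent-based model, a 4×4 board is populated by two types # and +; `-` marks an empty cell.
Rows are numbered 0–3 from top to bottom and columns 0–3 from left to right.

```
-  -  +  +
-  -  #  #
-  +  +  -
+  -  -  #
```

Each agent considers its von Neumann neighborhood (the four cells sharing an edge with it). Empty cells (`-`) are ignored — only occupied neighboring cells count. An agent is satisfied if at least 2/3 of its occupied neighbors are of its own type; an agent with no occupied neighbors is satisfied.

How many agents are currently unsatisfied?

(0,2)+ 1/2 unhappy
(0,3)+ 1/2 unhappy
(1,2)# 1/3 unhappy
(1,3)# 1/2 unhappy
(2,1)+ 1/1 ok
(2,2)+ 1/2 unhappy
(3,0)+ 0/0 ok
(3,3)# 0/0 ok
Unsatisfied: (0,2), (0,3), (1,2), (1,3), (2,2) — 5 in total.

5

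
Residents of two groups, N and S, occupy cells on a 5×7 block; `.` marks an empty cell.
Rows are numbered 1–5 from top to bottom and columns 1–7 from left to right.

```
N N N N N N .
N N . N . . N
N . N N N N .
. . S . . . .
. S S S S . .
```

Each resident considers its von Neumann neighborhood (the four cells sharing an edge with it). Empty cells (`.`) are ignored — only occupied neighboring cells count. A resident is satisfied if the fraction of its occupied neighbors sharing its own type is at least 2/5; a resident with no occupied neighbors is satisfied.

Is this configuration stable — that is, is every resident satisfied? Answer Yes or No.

(1,1)N 2/2 ok
(1,2)N 3/3 ok
(1,3)N 2/2 ok
(1,4)N 3/3 ok
(1,5)N 2/2 ok
(1,6)N 1/1 ok
(2,1)N 3/3 ok
(2,2)N 2/2 ok
(2,4)N 2/2 ok
(2,7)N 0/0 ok
(3,1)N 1/1 ok
(3,3)N 1/2 ok
(3,4)N 3/3 ok
(3,5)N 2/2 ok
(3,6)N 1/1 ok
(4,3)S 1/2 ok
(5,2)S 1/1 ok
(5,3)S 3/3 ok
(5,4)S 2/2 ok
(5,5)S 1/1 ok
All meet the threshold, so the configuration is stable.

Yes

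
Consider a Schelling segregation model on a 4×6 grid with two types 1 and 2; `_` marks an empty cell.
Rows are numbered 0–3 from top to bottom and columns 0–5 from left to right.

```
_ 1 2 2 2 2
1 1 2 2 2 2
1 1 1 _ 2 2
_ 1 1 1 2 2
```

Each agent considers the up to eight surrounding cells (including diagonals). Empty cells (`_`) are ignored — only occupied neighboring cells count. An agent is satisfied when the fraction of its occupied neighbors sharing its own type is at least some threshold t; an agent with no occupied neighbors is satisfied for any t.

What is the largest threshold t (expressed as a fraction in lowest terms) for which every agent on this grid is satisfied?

3/7

(0,1)1 2/4
(0,2)2 3/5
(0,3)2 5/5
(0,4)2 5/5
(0,5)2 3/3
(1,0)1 4/4
(1,1)1 5/7
(1,2)2 3/7
(1,3)2 6/7
(1,4)2 7/7
(1,5)2 5/5
(2,0)1 4/4
(2,1)1 6/7
(2,2)1 5/7
(2,4)2 6/7
(2,5)2 5/5
(3,1)1 4/4
(3,2)1 4/4
(3,3)1 2/4
(3,4)2 3/4
(3,5)2 3/3
The smallest same-type fraction is 3/7 at (1,2), which reduces to 3/7. Any threshold above that leaves this agent unsatisfied.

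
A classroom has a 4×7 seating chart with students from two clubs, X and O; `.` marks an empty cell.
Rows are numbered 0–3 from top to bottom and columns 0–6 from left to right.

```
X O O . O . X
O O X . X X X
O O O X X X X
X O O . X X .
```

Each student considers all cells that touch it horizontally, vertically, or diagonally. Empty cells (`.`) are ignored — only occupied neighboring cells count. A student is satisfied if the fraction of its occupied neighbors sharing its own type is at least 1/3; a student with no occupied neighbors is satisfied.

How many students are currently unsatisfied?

(0,0)X 0/3 ✗
(0,1)O 3/5 ✓
(0,2)O 2/3 ✓
(0,4)O 0/2 ✗
(0,6)X 2/2 ✓
(1,0)O 4/5 ✓
(1,1)O 6/8 ✓
(1,2)X 1/6 ✗
(1,4)X 4/5 ✓
(1,5)X 6/7 ✓
(1,6)X 4/4 ✓
(2,0)O 4/5 ✓
(2,1)O 6/8 ✓
(2,2)O 4/6 ✓
(2,3)X 4/6 ✓
(2,4)X 6/6 ✓
(2,5)X 7/7 ✓
(2,6)X 4/4 ✓
(3,0)X 0/3 ✗
(3,1)O 4/5 ✓
(3,2)O 3/4 ✓
(3,4)X 4/4 ✓
(3,5)X 4/4 ✓
Unsatisfied: (0,0), (0,4), (1,2), (3,0) — 4 in total.

4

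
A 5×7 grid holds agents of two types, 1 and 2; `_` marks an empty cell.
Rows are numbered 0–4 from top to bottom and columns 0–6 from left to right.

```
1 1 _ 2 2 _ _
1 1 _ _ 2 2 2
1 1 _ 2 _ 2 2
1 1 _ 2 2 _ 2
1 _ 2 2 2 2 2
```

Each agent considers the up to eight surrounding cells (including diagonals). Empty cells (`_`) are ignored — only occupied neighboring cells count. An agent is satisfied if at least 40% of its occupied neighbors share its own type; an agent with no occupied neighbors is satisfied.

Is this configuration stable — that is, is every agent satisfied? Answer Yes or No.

Row 0: (0,0)1 3/3 ✓ · (0,1)1 3/3 ✓ · (0,3)2 2/2 ✓ · (0,4)2 3/3 ✓
Row 1: (1,0)1 5/5 ✓ · (1,1)1 5/5 ✓ · (1,4)2 5/5 ✓ · (1,5)2 5/5 ✓ · (1,6)2 3/3 ✓
Row 2: (2,0)1 5/5 ✓ · (2,1)1 5/5 ✓ · (2,3)2 3/3 ✓ · (2,5)2 6/6 ✓ · (2,6)2 4/4 ✓
Row 3: (3,0)1 4/4 ✓ · (3,1)1 4/5 ✓ · (3,3)2 5/5 ✓ · (3,4)2 6/6 ✓ · (3,6)2 4/4 ✓
Row 4: (4,0)1 2/2 ✓ · (4,2)2 2/3 ✓ · (4,3)2 4/4 ✓ · (4,4)2 4/4 ✓ · (4,5)2 4/4 ✓ · (4,6)2 2/2 ✓
All meet the threshold, so the configuration is stable.

Yes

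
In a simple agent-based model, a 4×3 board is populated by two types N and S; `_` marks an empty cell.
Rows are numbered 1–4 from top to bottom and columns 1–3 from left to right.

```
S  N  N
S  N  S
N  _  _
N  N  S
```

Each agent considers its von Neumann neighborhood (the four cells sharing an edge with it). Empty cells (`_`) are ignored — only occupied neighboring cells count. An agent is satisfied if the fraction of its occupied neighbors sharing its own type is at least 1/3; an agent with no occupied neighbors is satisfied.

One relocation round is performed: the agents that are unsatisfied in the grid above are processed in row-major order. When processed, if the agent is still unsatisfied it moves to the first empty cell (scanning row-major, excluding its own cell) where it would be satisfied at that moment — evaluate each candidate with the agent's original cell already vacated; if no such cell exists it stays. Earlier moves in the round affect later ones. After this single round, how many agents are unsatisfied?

Initially unsatisfied (in order): (2,3), (4,3).
  (2,3) → (3,3).
  (4,3): now satisfied by earlier moves; stays.
Resulting grid:
S N N
S N _
N _ S
N N S
All satisfied now.

0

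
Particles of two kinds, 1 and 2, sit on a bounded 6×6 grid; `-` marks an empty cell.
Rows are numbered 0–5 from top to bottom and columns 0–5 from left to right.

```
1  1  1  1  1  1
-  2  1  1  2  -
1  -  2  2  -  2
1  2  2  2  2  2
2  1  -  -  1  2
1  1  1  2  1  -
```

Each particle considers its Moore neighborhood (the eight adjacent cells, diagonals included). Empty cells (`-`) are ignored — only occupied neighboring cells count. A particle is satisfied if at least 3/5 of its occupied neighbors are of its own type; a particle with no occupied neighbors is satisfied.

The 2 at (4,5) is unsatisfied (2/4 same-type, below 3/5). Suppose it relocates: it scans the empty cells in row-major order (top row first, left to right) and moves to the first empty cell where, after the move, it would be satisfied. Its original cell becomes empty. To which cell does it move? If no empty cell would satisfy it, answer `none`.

Vacating (4,5). Empty cells in order:
  (1,0): 1/4 same-type → still unsatisfied.
  (1,5): 2/4 same-type → still unsatisfied.
  (2,1): 4/7 same-type → still unsatisfied.
  (2,4): 6/7 same-type → satisfied — stop here.

(2,4)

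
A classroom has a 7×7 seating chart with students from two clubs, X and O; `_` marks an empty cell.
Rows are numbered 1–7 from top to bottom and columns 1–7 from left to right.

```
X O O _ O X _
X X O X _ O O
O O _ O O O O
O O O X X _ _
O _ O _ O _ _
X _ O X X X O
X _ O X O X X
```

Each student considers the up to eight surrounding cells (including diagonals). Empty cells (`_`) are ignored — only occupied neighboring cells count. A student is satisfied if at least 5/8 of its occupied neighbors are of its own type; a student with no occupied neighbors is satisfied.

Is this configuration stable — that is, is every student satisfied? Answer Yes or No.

Row 1: (1,1)X 2/3 ✓ · (1,2)O 2/5 ✗ · (1,3)O 2/4 ✗ · (1,5)O 1/3 ✗ · (1,6)X 0/3 ✗
Row 2: (2,1)X 2/5 ✗ · (2,2)X 2/7 ✗ · (2,3)O 4/6 ✓ · (2,4)X 0/5 ✗ · (2,6)O 5/6 ✓ · (2,7)O 3/4 ✓
Row 3: (3,1)O 3/5 ✗ · (3,2)O 5/7 ✓ · (3,4)O 3/6 ✗ · (3,5)O 3/6 ✗ · (3,6)O 4/5 ✓ · (3,7)O 3/3 ✓
Row 4: (4,1)O 4/4 ✓ · (4,2)O 6/6 ✓ · (4,3)O 4/5 ✓ · (4,4)X 1/6 ✗ · (4,5)X 1/5 ✗
Row 5: (5,1)O 2/3 ✓ · (5,3)O 3/5 ✗ · (5,5)O 0/5 ✗
Row 6: (6,1)X 1/2 ✗ · (6,3)O 2/4 ✗ · (6,4)X 2/7 ✗ · (6,5)X 4/6 ✓ · (6,6)X 3/6 ✗ · (6,7)O 0/3 ✗
Row 7: (7,1)X 1/1 ✓ · (7,3)O 1/3 ✗ · (7,4)X 2/5 ✗ · (7,5)O 0/5 ✗ · (7,6)X 3/5 ✗ · (7,7)X 2/3 ✓
For instance (1,2) has only 2/5 same-type neighbors, below 5/8.

No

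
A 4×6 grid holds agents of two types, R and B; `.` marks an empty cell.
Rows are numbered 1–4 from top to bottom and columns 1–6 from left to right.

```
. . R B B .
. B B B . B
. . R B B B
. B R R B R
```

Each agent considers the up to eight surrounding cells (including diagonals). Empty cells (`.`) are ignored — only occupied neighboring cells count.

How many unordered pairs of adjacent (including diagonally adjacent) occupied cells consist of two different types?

Scan each occupied cell's neighbors to the right and below (and the two forward diagonals) so each pair is counted once.
From row 1: 4 unlike of 9 pairs (running 4/9).
From row 2: 3 unlike of 10 pairs (running 7/19).
From row 3: 7 unlike of 14 pairs (running 14/33).
From row 4: 3 unlike of 4 pairs (running 17/37).
Total adjacent occupied pairs: 37; unlike-type pairs: 17.

17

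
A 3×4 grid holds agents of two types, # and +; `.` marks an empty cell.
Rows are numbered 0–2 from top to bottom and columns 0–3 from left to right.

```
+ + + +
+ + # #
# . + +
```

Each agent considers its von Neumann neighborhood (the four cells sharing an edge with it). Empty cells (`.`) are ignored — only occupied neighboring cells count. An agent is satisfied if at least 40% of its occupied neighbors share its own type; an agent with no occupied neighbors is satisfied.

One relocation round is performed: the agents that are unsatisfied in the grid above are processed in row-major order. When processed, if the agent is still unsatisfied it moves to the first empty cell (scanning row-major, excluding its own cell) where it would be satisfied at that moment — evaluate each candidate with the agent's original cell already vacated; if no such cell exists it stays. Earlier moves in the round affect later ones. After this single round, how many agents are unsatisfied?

Initially unsatisfied (in order): (1,2), (1,3), (2,0).
  (1,2): no empty cell satisfies it; stays.
  (1,3): no empty cell satisfies it; stays.
  (2,0): no empty cell satisfies it; stays.
Resulting grid:
+ + + +
+ + # #
# . + +
Unsatisfied now: (1,2), (1,3), (2,0).

3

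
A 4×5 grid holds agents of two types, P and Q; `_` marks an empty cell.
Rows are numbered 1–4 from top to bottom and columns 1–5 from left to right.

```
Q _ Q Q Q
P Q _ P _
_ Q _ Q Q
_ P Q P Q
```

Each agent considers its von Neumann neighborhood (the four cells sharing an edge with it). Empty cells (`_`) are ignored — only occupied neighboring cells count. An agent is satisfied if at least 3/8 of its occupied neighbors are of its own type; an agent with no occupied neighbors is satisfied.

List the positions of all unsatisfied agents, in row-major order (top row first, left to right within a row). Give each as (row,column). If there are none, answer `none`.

(1,1)Q 0/1 ✗
(1,3)Q 1/1 ✓
(1,4)Q 2/3 ✓
(1,5)Q 1/1 ✓
(2,1)P 0/2 ✗
(2,2)Q 1/2 ✓
(2,4)P 0/2 ✗
(3,2)Q 1/2 ✓
(3,4)Q 1/3 ✗
(3,5)Q 2/2 ✓
(4,2)P 0/2 ✗
(4,3)Q 0/2 ✗
(4,4)P 0/3 ✗
(4,5)Q 1/2 ✓

(1,1), (2,1), (2,4), (3,4), (4,2), (4,3), (4,4)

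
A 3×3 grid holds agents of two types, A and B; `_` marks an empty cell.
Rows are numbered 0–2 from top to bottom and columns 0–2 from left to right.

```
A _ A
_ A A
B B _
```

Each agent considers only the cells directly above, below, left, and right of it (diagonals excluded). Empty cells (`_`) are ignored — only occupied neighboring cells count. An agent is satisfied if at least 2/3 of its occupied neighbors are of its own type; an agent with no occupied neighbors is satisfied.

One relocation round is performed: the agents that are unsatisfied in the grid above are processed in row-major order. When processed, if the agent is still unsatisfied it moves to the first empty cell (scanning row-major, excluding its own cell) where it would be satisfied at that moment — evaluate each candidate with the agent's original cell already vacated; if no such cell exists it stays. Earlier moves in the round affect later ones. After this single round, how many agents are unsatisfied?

Initially unsatisfied (in order): (1,1), (2,1).
  (1,1) → (0,1).
  (2,1): now satisfied by earlier moves; stays.
Resulting grid:
A A A
_ _ A
B B _
All satisfied now.

0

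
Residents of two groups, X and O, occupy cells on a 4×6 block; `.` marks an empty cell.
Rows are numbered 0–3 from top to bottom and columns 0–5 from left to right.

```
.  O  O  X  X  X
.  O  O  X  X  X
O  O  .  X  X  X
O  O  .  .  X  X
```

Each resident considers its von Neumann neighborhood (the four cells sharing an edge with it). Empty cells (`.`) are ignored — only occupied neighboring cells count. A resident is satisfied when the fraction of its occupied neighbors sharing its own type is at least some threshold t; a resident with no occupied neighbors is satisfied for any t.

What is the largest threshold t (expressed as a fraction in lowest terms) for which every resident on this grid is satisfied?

2/3

(0,1)O 2/2
(0,2)O 2/3
(0,3)X 2/3
(0,4)X 3/3
(0,5)X 2/2
(1,1)O 3/3
(1,2)O 2/3
(1,3)X 3/4
(1,4)X 4/4
(1,5)X 3/3
(2,0)O 2/2
(2,1)O 3/3
(2,3)X 2/2
(2,4)X 4/4
(2,5)X 3/3
(3,0)O 2/2
(3,1)O 2/2
(3,4)X 2/2
(3,5)X 2/2
The smallest same-type fraction is 2/3 at (0,2), which reduces to 2/3. Any threshold above that leaves this resident unsatisfied.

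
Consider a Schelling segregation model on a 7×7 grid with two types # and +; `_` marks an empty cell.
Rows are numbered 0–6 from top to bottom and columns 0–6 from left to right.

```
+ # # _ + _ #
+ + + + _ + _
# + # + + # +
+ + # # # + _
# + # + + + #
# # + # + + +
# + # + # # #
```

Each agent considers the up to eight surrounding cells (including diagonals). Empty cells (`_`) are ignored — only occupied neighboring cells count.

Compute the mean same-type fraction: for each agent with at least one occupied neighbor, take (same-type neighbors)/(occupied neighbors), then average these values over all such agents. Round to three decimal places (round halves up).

(0,0)+ 2/3
(0,1)# 1/5
(0,2)# 1/4
(0,4)+ 2/2
(0,6)# 0/1
(1,0)+ 3/5
(1,1)+ 4/8
(1,2)+ 4/7
(1,3)+ 4/6
(1,5)+ 3/5
(2,0)# 0/5
(2,1)+ 5/8
(2,2)# 2/8
(2,3)+ 3/7
(2,4)+ 4/7
(2,5)# 1/5
(2,6)+ 2/3
(3,0)+ 3/5
(3,1)+ 3/8
(3,2)# 3/8
(3,3)# 4/8
(3,4)# 2/8
(3,5)+ 4/7
(4,0)# 2/5
(4,1)+ 3/8
(4,2)# 4/8
(4,3)+ 3/8
(4,4)+ 5/8
(4,5)+ 5/7
(4,6)# 0/4
(5,0)# 3/5
(5,1)# 5/8
(5,2)+ 4/8
(5,3)# 3/8
(5,4)+ 5/8
(5,5)+ 4/8
(5,6)+ 2/5
(6,0)# 2/3
(6,1)+ 1/5
(6,2)# 2/5
(6,3)+ 2/5
(6,4)# 2/5
(6,5)# 2/5
(6,6)# 1/3
Sum over 44 agents: 2/3 + 1/5 + 1/4 + 2/2 + 0/1 + 3/5 + 4/8 + 4/7 + 4/6 + 3/5 + 0/5 + 5/8 + 2/8 + 3/7 + 4/7 + 1/5 + 2/3 + 3/5 + 3/8 + 3/8 + 4/8 + 2/8 + 4/7 + 2/5 + 3/8 + 4/8 + 3/8 + 5/8 + 5/7 + 0/4 + 3/5 + 5/8 + 4/8 + 3/8 + 5/8 + 4/8 + 2/5 + 2/3 + 1/5 + 2/5 + 2/5 + 2/5 + 2/5 + 1/3 = 5567/280; mean = 5567/280 ÷ 44 = 5567/12320 = 0.451866… → 0.452.

0.452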